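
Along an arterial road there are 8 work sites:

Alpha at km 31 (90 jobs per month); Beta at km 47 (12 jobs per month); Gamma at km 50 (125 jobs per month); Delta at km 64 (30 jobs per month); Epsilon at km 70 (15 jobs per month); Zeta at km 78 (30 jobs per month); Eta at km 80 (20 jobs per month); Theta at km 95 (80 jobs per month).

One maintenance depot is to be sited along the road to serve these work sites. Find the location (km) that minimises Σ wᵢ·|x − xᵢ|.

x = 50

For a sum of weighted absolute distances on a line, the optimum is the weighted median (not the mean). Total weight W = 402; half-weight = 201.
Sort by position and accumulate weight:
  km 31 (Alpha, w=90) → cum 90
  km 47 (Beta, w=12) → cum 102
  km 50 (Gamma, w=125) → cum 227  ≥ 201 → median here
  km 64 (Delta, w=30) → cum 257
  km 70 (Epsilon, w=15) → cum 272
  km 78 (Zeta, w=30) → cum 302
  km 80 (Eta, w=20) → cum 322
  km 95 (Theta, w=80) → cum 402
Optimal location: km 50.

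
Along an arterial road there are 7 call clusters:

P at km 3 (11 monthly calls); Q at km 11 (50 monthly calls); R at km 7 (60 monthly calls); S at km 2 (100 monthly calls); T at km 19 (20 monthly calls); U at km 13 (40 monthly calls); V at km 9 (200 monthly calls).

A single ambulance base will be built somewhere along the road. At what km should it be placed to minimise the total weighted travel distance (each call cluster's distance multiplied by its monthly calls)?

x = 9

For a sum of weighted absolute distances on a line, the optimum is the weighted median (not the mean). Total weight W = 481; half-weight = 240.5.
Sort by position and accumulate weight:
  km 2 (S, w=100) → cum 100
  km 3 (P, w=11) → cum 111
  km 7 (R, w=60) → cum 171
  km 9 (V, w=200) → cum 371  ≥ 240.5 → median here
  km 11 (Q, w=50) → cum 421
  km 13 (U, w=40) → cum 461
  km 19 (T, w=20) → cum 481
Optimal location: km 9.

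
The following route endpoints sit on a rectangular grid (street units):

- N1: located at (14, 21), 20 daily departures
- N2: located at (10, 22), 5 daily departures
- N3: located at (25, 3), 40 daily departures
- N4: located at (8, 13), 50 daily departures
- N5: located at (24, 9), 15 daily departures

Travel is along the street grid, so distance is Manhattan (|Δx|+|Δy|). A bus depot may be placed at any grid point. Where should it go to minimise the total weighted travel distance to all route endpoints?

(14, 13)

Manhattan distance separates: Σwᵢ(|x−xᵢ|+|y−yᵢ|) = Σwᵢ|x−xᵢ| + Σwᵢ|y−yᵢ|, so x and y are optimised independently as 1-D weighted medians.
Total weight W = 130; half = 65.
x-coordinate, sorted with cumulative weight:
  x=8 (N4, w=50) cum 50
  x=10 (N2, w=5) cum 55
  x=14 (N1, w=20) cum 75  ← median
  x=24 (N5, w=15) cum 90
  x=25 (N3, w=40) cum 130
⇒ x* = 14
y-coordinate, sorted with cumulative weight:
  y=3 (N3, w=40) cum 40
  y=9 (N5, w=15) cum 55
  y=13 (N4, w=50) cum 105  ← median
  y=21 (N1, w=20) cum 125
  y=22 (N2, w=5) cum 130
⇒ y* = 13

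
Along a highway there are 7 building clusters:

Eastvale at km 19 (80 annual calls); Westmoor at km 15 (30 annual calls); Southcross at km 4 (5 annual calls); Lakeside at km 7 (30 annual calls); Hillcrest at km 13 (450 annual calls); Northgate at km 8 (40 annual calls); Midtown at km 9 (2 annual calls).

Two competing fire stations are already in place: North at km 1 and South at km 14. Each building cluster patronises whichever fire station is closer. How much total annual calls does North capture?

The indifferent point is the midpoint (1+14)/2 = 7.5; building clusters left of it (closer to North at 1) go to North, those right go to South.
  Southcross at 4 (w=5) → North
  Lakeside at 7 (w=30) → North
  Northgate at 8 (w=40) → South
  Midtown at 9 (w=2) → South
  Hillcrest at 13 (w=450) → South
  Westmoor at 15 (w=30) → South
  Eastvale at 19 (w=80) → South
North captures 35; South captures 602.

35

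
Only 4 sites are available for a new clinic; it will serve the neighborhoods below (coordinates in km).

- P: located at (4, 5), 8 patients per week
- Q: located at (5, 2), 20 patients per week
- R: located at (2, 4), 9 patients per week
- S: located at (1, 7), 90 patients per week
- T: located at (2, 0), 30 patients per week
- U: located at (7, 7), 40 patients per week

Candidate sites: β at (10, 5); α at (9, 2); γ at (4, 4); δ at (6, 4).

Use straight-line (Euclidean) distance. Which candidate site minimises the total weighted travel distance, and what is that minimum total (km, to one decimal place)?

γ, total 756.4 km

Total weighted distance at each candidate:
  β (10, 5): total = 1494.2
  α (9, 2): total = 1475.0
  γ (4, 4): total = 756.4
  δ (6, 4): total = 919.6
Minimum is at γ with total 756.4 km.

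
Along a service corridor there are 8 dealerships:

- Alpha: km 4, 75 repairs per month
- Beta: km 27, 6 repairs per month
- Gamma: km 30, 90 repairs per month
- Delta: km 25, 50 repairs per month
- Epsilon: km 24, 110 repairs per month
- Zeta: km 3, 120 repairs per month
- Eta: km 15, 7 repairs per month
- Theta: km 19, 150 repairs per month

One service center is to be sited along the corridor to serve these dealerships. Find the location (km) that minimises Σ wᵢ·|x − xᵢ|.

x = 19

For a sum of weighted absolute distances on a line, the optimum is the weighted median (not the mean). Total weight W = 608; half-weight = 304.
Sort by position and accumulate weight:
  km 3 (Zeta, w=120) → cum 120
  km 4 (Alpha, w=75) → cum 195
  km 15 (Eta, w=7) → cum 202
  km 19 (Theta, w=150) → cum 352  ≥ 304 → median here
  km 24 (Epsilon, w=110) → cum 462
  km 25 (Delta, w=50) → cum 512
  km 27 (Beta, w=6) → cum 518
  km 30 (Gamma, w=90) → cum 608
Optimal location: km 19.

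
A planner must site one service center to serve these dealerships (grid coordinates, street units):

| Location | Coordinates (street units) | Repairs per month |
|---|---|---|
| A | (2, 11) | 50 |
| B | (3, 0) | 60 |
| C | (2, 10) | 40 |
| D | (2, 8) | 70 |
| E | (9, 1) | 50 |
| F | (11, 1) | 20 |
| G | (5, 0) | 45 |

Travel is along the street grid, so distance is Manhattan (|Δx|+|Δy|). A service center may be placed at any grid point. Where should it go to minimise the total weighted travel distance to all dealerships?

Manhattan distance separates: Σwᵢ(|x−xᵢ|+|y−yᵢ|) = Σwᵢ|x−xᵢ| + Σwᵢ|y−yᵢ|, so x and y are optimised independently as 1-D weighted medians.
Total weight W = 335; half = 167.5.
x-coordinate, sorted with cumulative weight:
  x=2 (A, w=50) cum 50
  x=2 (C, w=40) cum 90
  x=2 (D, w=70) cum 160
  x=3 (B, w=60) cum 220  ← median
  x=5 (G, w=45) cum 265
  x=9 (E, w=50) cum 315
  x=11 (F, w=20) cum 335
⇒ x* = 3
y-coordinate, sorted with cumulative weight:
  y=0 (B, w=60) cum 60
  y=0 (G, w=45) cum 105
  y=1 (E, w=50) cum 155
  y=1 (F, w=20) cum 175  ← median
  y=8 (D, w=70) cum 245
  y=10 (C, w=40) cum 285
  y=11 (A, w=50) cum 335
⇒ y* = 1

(3, 1)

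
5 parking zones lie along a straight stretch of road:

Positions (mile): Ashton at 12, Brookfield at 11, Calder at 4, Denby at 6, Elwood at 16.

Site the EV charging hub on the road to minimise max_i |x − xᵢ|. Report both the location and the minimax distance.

location 10, max distance 6

The 1-center on a line is the midpoint of the two extreme points: leftmost at 4, rightmost at 16.
Optimal location = (4 + 16)/2 = 10; maximum distance = (16 − 4)/2 = 6.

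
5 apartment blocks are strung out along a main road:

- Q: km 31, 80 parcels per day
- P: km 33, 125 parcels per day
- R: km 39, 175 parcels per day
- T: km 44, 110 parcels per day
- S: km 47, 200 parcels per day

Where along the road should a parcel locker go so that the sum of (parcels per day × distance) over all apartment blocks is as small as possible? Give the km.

For a sum of weighted absolute distances on a line, the optimum is the weighted median (not the mean). Total weight W = 690; half-weight = 345.
Sort by position and accumulate weight:
  km 31 (Q, w=80) → cum 80
  km 33 (P, w=125) → cum 205
  km 39 (R, w=175) → cum 380  ≥ 345 → median here
  km 44 (T, w=110) → cum 490
  km 47 (S, w=200) → cum 690
Optimal location: km 39.

x = 39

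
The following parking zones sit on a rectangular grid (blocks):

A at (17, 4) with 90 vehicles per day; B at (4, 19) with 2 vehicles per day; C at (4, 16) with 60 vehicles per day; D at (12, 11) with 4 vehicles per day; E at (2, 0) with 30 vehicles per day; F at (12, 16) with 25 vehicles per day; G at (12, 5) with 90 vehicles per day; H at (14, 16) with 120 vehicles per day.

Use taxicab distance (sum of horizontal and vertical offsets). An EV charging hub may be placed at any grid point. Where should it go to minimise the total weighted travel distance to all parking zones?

(12, 11)

Manhattan distance separates: Σwᵢ(|x−xᵢ|+|y−yᵢ|) = Σwᵢ|x−xᵢ| + Σwᵢ|y−yᵢ|, so x and y are optimised independently as 1-D weighted medians.
Total weight W = 421; half = 210.5.
x-coordinate, sorted with cumulative weight:
  x=2 (E, w=30) cum 30
  x=4 (B, w=2) cum 32
  x=4 (C, w=60) cum 92
  x=12 (D, w=4) cum 96
  x=12 (F, w=25) cum 121
  x=12 (G, w=90) cum 211  ← median
  x=14 (H, w=120) cum 331
  x=17 (A, w=90) cum 421
⇒ x* = 12
y-coordinate, sorted with cumulative weight:
  y=0 (E, w=30) cum 30
  y=4 (A, w=90) cum 120
  y=5 (G, w=90) cum 210
  y=11 (D, w=4) cum 214  ← median
  y=16 (C, w=60) cum 274
  y=16 (F, w=25) cum 299
  y=16 (H, w=120) cum 419
  y=19 (B, w=2) cum 421
⇒ y* = 11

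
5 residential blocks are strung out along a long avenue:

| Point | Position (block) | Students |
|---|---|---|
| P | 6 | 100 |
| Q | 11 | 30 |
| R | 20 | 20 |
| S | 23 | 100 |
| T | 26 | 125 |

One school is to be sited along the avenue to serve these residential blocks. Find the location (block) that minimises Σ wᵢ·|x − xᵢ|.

For a sum of weighted absolute distances on a line, the optimum is the weighted median (not the mean). Total weight W = 375; half-weight = 187.5.
Sort by position and accumulate weight:
  block 6 (P, w=100) → cum 100
  block 11 (Q, w=30) → cum 130
  block 20 (R, w=20) → cum 150
  block 23 (S, w=100) → cum 250  ≥ 187.5 → median here
  block 26 (T, w=125) → cum 375
Optimal location: block 23.

x = 23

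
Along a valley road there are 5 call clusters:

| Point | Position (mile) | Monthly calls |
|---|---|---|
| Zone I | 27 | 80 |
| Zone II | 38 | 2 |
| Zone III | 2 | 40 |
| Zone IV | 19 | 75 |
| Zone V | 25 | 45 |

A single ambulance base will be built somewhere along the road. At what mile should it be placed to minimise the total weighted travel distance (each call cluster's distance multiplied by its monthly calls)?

For a sum of weighted absolute distances on a line, the optimum is the weighted median (not the mean). Total weight W = 242; half-weight = 121.
Sort by position and accumulate weight:
  mile 2 (Zone III, w=40) → cum 40
  mile 19 (Zone IV, w=75) → cum 115
  mile 25 (Zone V, w=45) → cum 160  ≥ 121 → median here
  mile 27 (Zone I, w=80) → cum 240
  mile 38 (Zone II, w=2) → cum 242
Optimal location: mile 25.

x = 25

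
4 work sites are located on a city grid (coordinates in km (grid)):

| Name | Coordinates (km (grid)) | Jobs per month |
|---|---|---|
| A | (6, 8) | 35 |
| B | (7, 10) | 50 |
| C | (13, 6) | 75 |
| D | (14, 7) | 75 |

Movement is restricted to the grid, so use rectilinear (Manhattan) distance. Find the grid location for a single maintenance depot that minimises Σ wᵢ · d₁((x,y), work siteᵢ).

Manhattan distance separates: Σwᵢ(|x−xᵢ|+|y−yᵢ|) = Σwᵢ|x−xᵢ| + Σwᵢ|y−yᵢ|, so x and y are optimised independently as 1-D weighted medians.
Total weight W = 235; half = 117.5.
x-coordinate, sorted with cumulative weight:
  x=6 (A, w=35) cum 35
  x=7 (B, w=50) cum 85
  x=13 (C, w=75) cum 160  ← median
  x=14 (D, w=75) cum 235
⇒ x* = 13
y-coordinate, sorted with cumulative weight:
  y=6 (C, w=75) cum 75
  y=7 (D, w=75) cum 150  ← median
  y=8 (A, w=35) cum 185
  y=10 (B, w=50) cum 235
⇒ y* = 7

(13, 7)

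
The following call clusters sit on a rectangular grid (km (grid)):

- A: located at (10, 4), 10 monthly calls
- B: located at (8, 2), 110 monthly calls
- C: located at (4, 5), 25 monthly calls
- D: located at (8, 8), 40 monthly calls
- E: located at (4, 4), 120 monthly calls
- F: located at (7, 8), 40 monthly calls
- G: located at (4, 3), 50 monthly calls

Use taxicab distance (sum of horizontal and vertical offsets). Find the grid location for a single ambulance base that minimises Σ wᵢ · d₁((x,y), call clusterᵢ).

Manhattan distance separates: Σwᵢ(|x−xᵢ|+|y−yᵢ|) = Σwᵢ|x−xᵢ| + Σwᵢ|y−yᵢ|, so x and y are optimised independently as 1-D weighted medians.
Total weight W = 395; half = 197.5.
x-coordinate, sorted with cumulative weight:
  x=4 (C, w=25) cum 25
  x=4 (E, w=120) cum 145
  x=4 (G, w=50) cum 195
  x=7 (F, w=40) cum 235  ← median
  x=8 (B, w=110) cum 345
  x=8 (D, w=40) cum 385
  x=10 (A, w=10) cum 395
⇒ x* = 7
y-coordinate, sorted with cumulative weight:
  y=2 (B, w=110) cum 110
  y=3 (G, w=50) cum 160
  y=4 (A, w=10) cum 170
  y=4 (E, w=120) cum 290  ← median
  y=5 (C, w=25) cum 315
  y=8 (D, w=40) cum 355
  y=8 (F, w=40) cum 395
⇒ y* = 4

(7, 4)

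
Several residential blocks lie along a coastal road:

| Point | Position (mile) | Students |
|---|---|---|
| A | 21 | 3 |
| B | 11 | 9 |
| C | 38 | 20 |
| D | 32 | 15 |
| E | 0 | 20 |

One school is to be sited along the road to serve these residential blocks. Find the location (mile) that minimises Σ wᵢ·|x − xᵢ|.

x = 32

For a sum of weighted absolute distances on a line, the optimum is the weighted median (not the mean). Total weight W = 67; half-weight = 33.5.
Sort by position and accumulate weight:
  mile 0 (E, w=20) → cum 20
  mile 11 (B, w=9) → cum 29
  mile 21 (A, w=3) → cum 32
  mile 32 (D, w=15) → cum 47  ≥ 33.5 → median here
  mile 38 (C, w=20) → cum 67
Optimal location: mile 32.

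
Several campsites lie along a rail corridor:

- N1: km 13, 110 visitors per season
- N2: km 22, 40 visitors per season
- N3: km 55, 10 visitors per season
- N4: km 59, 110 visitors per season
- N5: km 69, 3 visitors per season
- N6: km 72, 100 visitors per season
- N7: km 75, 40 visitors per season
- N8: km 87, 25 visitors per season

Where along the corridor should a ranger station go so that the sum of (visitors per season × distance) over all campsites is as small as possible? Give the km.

For a sum of weighted absolute distances on a line, the optimum is the weighted median (not the mean). Total weight W = 438; half-weight = 219.
Sort by position and accumulate weight:
  km 13 (N1, w=110) → cum 110
  km 22 (N2, w=40) → cum 150
  km 55 (N3, w=10) → cum 160
  km 59 (N4, w=110) → cum 270  ≥ 219 → median here
  km 69 (N5, w=3) → cum 273
  km 72 (N6, w=100) → cum 373
  km 75 (N7, w=40) → cum 413
  km 87 (N8, w=25) → cum 438
Optimal location: km 59.

x = 59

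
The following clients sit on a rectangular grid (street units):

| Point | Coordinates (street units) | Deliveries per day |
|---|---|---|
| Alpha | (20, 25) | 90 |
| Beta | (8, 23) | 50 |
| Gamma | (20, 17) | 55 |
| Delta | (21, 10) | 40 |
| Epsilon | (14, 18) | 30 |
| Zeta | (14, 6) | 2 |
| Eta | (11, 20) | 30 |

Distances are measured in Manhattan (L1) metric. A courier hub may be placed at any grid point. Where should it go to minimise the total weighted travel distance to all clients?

(20, 20)

Manhattan distance separates: Σwᵢ(|x−xᵢ|+|y−yᵢ|) = Σwᵢ|x−xᵢ| + Σwᵢ|y−yᵢ|, so x and y are optimised independently as 1-D weighted medians.
Total weight W = 297; half = 148.5.
x-coordinate, sorted with cumulative weight:
  x=8 (Beta, w=50) cum 50
  x=11 (Eta, w=30) cum 80
  x=14 (Epsilon, w=30) cum 110
  x=14 (Zeta, w=2) cum 112
  x=20 (Alpha, w=90) cum 202  ← median
  x=20 (Gamma, w=55) cum 257
  x=21 (Delta, w=40) cum 297
⇒ x* = 20
y-coordinate, sorted with cumulative weight:
  y=6 (Zeta, w=2) cum 2
  y=10 (Delta, w=40) cum 42
  y=17 (Gamma, w=55) cum 97
  y=18 (Epsilon, w=30) cum 127
  y=20 (Eta, w=30) cum 157  ← median
  y=23 (Beta, w=50) cum 207
  y=25 (Alpha, w=90) cum 297
⇒ y* = 20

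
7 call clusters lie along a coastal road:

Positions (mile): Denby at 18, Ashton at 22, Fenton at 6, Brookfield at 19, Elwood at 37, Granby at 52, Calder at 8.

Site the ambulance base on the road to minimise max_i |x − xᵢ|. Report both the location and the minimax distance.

The 1-center on a line is the midpoint of the two extreme points: leftmost at 6, rightmost at 52.
Optimal location = (6 + 52)/2 = 29; maximum distance = (52 − 6)/2 = 23.

location 29, max distance 23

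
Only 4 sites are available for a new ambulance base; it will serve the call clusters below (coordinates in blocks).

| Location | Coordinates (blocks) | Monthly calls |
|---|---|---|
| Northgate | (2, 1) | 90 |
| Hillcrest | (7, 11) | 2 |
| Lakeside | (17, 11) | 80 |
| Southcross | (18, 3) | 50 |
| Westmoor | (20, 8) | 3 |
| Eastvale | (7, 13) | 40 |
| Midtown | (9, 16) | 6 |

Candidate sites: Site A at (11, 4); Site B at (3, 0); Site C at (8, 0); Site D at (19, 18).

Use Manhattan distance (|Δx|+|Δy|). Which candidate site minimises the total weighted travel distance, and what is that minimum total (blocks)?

Total weighted distance at each candidate:
  Site A (11, 4): total = 3185
  Site B (3, 0): total = 3997
  Site C (8, 0): total = 3626
  Site D (19, 18): total = 5403
Minimum is at Site A with total 3185 blocks.

Site A, total 3185 blocks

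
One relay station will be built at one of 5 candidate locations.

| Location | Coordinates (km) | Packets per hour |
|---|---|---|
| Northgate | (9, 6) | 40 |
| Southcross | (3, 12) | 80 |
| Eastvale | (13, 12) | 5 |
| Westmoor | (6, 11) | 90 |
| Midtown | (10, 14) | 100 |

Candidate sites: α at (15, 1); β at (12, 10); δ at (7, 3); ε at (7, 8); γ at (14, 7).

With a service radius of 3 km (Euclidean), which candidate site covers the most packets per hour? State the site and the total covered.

Coverage radius r = 3 km; a point is covered iff (Δx)²+(Δy)² ≤ 3² = 9.
  α (15, 1): covers {none} → 0
  β (12, 10): covers {Eastvale} → 5
  δ (7, 3): covers {none} → 0
  ε (7, 8): covers {Northgate} → 40
  γ (14, 7): covers {none} → 0
Maximum coverage at ε: 40 packets per hour.

ε, covering 40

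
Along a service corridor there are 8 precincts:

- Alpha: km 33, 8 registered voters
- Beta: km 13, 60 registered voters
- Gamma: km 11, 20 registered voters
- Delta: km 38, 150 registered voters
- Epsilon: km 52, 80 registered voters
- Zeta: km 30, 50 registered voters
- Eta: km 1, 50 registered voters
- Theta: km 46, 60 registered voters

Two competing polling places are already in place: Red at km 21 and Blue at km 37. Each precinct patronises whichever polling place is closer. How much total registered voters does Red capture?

The indifferent point is the midpoint (21+37)/2 = 29; precincts left of it (closer to Red at 21) go to Red, those right go to Blue.
  Eta at 1 (w=50) → Red
  Gamma at 11 (w=20) → Red
  Beta at 13 (w=60) → Red
  Zeta at 30 (w=50) → Blue
  Alpha at 33 (w=8) → Blue
  Delta at 38 (w=150) → Blue
  Theta at 46 (w=60) → Blue
  Epsilon at 52 (w=80) → Blue
Red captures 130; Blue captures 348.

130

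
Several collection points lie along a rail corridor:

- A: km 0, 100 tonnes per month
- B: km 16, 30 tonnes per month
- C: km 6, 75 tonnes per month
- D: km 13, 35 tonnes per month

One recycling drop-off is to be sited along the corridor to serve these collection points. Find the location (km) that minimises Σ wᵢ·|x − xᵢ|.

x = 6

For a sum of weighted absolute distances on a line, the optimum is the weighted median (not the mean). Total weight W = 240; half-weight = 120.
Sort by position and accumulate weight:
  km 0 (A, w=100) → cum 100
  km 6 (C, w=75) → cum 175  ≥ 120 → median here
  km 13 (D, w=35) → cum 210
  km 16 (B, w=30) → cum 240
Optimal location: km 6.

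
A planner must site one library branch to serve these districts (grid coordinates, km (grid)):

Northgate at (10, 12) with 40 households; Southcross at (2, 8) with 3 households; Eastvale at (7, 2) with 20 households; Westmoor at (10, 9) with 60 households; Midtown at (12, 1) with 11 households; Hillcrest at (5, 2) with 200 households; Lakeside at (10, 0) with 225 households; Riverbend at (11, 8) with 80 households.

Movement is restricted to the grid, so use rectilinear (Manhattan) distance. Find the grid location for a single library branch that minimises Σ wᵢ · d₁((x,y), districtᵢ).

(10, 2)

Manhattan distance separates: Σwᵢ(|x−xᵢ|+|y−yᵢ|) = Σwᵢ|x−xᵢ| + Σwᵢ|y−yᵢ|, so x and y are optimised independently as 1-D weighted medians.
Total weight W = 639; half = 319.5.
x-coordinate, sorted with cumulative weight:
  x=2 (Southcross, w=3) cum 3
  x=5 (Hillcrest, w=200) cum 203
  x=7 (Eastvale, w=20) cum 223
  x=10 (Northgate, w=40) cum 263
  x=10 (Westmoor, w=60) cum 323  ← median
  x=10 (Lakeside, w=225) cum 548
  x=11 (Riverbend, w=80) cum 628
  x=12 (Midtown, w=11) cum 639
⇒ x* = 10
y-coordinate, sorted with cumulative weight:
  y=0 (Lakeside, w=225) cum 225
  y=1 (Midtown, w=11) cum 236
  y=2 (Eastvale, w=20) cum 256
  y=2 (Hillcrest, w=200) cum 456  ← median
  y=8 (Southcross, w=3) cum 459
  y=8 (Riverbend, w=80) cum 539
  y=9 (Westmoor, w=60) cum 599
  y=12 (Northgate, w=40) cum 639
⇒ y* = 2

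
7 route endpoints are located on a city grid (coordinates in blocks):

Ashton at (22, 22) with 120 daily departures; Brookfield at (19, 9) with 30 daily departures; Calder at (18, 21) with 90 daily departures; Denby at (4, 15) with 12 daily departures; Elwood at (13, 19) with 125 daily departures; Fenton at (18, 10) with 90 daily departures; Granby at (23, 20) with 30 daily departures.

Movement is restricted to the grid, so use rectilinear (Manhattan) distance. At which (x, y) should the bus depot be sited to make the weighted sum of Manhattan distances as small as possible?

(18, 19)

Manhattan distance separates: Σwᵢ(|x−xᵢ|+|y−yᵢ|) = Σwᵢ|x−xᵢ| + Σwᵢ|y−yᵢ|, so x and y are optimised independently as 1-D weighted medians.
Total weight W = 497; half = 248.5.
x-coordinate, sorted with cumulative weight:
  x=4 (Denby, w=12) cum 12
  x=13 (Elwood, w=125) cum 137
  x=18 (Calder, w=90) cum 227
  x=18 (Fenton, w=90) cum 317  ← median
  x=19 (Brookfield, w=30) cum 347
  x=22 (Ashton, w=120) cum 467
  x=23 (Granby, w=30) cum 497
⇒ x* = 18
y-coordinate, sorted with cumulative weight:
  y=9 (Brookfield, w=30) cum 30
  y=10 (Fenton, w=90) cum 120
  y=15 (Denby, w=12) cum 132
  y=19 (Elwood, w=125) cum 257  ← median
  y=20 (Granby, w=30) cum 287
  y=21 (Calder, w=90) cum 377
  y=22 (Ashton, w=120) cum 497
⇒ y* = 19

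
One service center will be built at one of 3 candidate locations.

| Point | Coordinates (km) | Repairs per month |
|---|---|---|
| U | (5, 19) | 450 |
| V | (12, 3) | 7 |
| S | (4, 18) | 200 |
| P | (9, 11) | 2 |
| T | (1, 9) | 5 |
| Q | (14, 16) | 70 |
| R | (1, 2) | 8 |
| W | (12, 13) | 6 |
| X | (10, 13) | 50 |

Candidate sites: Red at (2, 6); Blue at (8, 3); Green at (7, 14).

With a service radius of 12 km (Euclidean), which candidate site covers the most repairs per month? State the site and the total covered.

Coverage radius r = 12 km; a point is covered iff (Δx)²+(Δy)² ≤ 12² = 144.
  Red (2, 6): covers {V, P, T, R, X} → 72
  Blue (8, 3): covers {V, P, T, R, W, X} → 78
  Green (7, 14): covers {U, S, P, T, Q, W, X} → 783
Maximum coverage at Green: 783 repairs per month.

Green, covering 783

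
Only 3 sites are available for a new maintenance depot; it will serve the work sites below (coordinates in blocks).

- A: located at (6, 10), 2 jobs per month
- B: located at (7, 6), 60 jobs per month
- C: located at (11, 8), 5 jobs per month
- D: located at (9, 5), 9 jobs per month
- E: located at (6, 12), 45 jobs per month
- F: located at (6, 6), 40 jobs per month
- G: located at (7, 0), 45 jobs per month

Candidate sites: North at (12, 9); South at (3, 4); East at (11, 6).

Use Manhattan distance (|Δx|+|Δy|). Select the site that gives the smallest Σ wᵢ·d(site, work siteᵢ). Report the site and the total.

Total weighted distance at each candidate:
  North (12, 9): total = 1962
  South (3, 4): total = 1556
  East (11, 6): total = 1440
Minimum is at East with total 1440 blocks.

East, total 1440 blocks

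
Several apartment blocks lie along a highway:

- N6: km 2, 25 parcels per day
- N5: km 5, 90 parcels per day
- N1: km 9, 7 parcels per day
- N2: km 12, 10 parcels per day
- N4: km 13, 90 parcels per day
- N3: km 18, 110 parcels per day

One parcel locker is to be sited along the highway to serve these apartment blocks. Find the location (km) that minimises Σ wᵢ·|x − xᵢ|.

For a sum of weighted absolute distances on a line, the optimum is the weighted median (not the mean). Total weight W = 332; half-weight = 166.
Sort by position and accumulate weight:
  km 2 (N6, w=25) → cum 25
  km 5 (N5, w=90) → cum 115
  km 9 (N1, w=7) → cum 122
  km 12 (N2, w=10) → cum 132
  km 13 (N4, w=90) → cum 222  ≥ 166 → median here
  km 18 (N3, w=110) → cum 332
Optimal location: km 13.

x = 13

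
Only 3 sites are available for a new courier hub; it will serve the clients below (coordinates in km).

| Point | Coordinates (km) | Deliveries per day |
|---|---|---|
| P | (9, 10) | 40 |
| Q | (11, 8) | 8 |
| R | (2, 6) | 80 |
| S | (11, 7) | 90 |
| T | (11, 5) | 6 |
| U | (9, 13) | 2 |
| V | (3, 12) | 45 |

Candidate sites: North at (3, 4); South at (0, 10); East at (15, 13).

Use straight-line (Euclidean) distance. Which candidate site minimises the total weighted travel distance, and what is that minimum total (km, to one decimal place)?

North, total 1788.8 km

Total weighted distance at each candidate:
  North (3, 4): total = 1788.8
  South (0, 10): total = 2087.1
  East (15, 13): total = 2757.3
Minimum is at North with total 1788.8 km.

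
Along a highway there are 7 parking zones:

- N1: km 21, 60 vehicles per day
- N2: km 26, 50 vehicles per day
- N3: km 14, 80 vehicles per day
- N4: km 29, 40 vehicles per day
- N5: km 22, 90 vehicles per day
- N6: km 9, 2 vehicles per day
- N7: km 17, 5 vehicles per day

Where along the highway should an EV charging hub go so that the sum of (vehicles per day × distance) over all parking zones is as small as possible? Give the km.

x = 22

For a sum of weighted absolute distances on a line, the optimum is the weighted median (not the mean). Total weight W = 327; half-weight = 163.5.
Sort by position and accumulate weight:
  km 9 (N6, w=2) → cum 2
  km 14 (N3, w=80) → cum 82
  km 17 (N7, w=5) → cum 87
  km 21 (N1, w=60) → cum 147
  km 22 (N5, w=90) → cum 237  ≥ 163.5 → median here
  km 26 (N2, w=50) → cum 287
  km 29 (N4, w=40) → cum 327
Optimal location: km 22.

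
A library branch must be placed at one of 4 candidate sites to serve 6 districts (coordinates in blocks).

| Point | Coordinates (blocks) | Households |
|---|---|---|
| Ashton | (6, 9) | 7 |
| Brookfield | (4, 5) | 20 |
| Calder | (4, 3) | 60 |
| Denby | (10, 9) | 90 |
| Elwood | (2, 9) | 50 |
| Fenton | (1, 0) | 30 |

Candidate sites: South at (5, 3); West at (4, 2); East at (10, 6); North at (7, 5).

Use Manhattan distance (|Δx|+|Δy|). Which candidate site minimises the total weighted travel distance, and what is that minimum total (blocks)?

North, total 1805 blocks

Total weighted distance at each candidate:
  South (5, 3): total = 1819
  West (4, 2): total = 1953
  East (10, 6): total = 1999
  North (7, 5): total = 1805
Minimum is at North with total 1805 blocks.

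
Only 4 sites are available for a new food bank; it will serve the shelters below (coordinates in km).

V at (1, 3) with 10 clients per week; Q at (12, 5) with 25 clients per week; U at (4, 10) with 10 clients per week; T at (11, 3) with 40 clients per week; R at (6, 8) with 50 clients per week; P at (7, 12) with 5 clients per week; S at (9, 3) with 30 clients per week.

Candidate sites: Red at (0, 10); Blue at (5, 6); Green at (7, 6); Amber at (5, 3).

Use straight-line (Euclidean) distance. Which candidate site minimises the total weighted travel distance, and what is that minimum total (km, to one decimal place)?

Green, total 694.5 km

Total weighted distance at each candidate:
  Red (0, 10): total = 1651.9
  Blue (5, 6): total = 829.8
  Green (7, 6): total = 694.5
  Amber (5, 3): total = 953.8
Minimum is at Green with total 694.5 km.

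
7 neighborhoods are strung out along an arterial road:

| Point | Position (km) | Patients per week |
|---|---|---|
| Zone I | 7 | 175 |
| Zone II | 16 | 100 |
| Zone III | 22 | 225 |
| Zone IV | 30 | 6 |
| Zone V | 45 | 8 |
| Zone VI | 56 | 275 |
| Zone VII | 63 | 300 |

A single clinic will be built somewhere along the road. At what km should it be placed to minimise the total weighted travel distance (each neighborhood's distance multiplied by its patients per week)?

x = 56

For a sum of weighted absolute distances on a line, the optimum is the weighted median (not the mean). Total weight W = 1089; half-weight = 544.5.
Sort by position and accumulate weight:
  km 7 (Zone I, w=175) → cum 175
  km 16 (Zone II, w=100) → cum 275
  km 22 (Zone III, w=225) → cum 500
  km 30 (Zone IV, w=6) → cum 506
  km 45 (Zone V, w=8) → cum 514
  km 56 (Zone VI, w=275) → cum 789  ≥ 544.5 → median here
  km 63 (Zone VII, w=300) → cum 1089
Optimal location: km 56.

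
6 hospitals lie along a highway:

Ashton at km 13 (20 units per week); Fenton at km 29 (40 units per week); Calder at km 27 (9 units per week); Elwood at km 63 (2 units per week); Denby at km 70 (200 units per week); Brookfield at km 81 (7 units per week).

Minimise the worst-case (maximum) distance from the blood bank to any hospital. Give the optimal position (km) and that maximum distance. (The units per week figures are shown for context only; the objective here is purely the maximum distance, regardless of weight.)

The 1-center on a line is the midpoint of the two extreme points: leftmost at 13, rightmost at 81.
Optimal location = (13 + 81)/2 = 47; maximum distance = (81 − 13)/2 = 34.

location 47, max distance 34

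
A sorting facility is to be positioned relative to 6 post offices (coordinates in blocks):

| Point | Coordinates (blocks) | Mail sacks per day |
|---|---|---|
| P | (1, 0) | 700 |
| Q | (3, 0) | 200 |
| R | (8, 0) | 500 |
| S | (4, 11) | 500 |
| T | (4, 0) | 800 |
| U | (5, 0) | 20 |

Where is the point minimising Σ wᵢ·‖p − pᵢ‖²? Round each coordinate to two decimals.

(3.90, 2.02)

The minimiser of Σwᵢ‖p−pᵢ‖² is the weighted centroid p* = (Σwᵢpᵢ)/(Σwᵢ).
Σwᵢ = 2720.
Σwᵢxᵢ = 700·1 + 200·3 + 500·8 + 500·4 + 800·4 + 20·5 = 10600.
Σwᵢyᵢ = 700·0 + 200·0 + 500·0 + 500·11 + 800·0 + 20·0 = 5500.
x* = 10600/2720 = 3.90, y* = 5500/2720 = 2.02.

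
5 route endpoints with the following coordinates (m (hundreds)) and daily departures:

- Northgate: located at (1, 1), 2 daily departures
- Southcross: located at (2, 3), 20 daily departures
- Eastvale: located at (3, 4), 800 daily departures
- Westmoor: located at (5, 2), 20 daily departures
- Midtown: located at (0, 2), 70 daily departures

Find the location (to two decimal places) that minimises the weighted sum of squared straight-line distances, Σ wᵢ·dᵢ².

The minimiser of Σwᵢ‖p−pᵢ‖² is the weighted centroid p* = (Σwᵢpᵢ)/(Σwᵢ).
Σwᵢ = 912.
Σwᵢxᵢ = 2·1 + 20·2 + 800·3 + 20·5 + 70·0 = 2542.
Σwᵢyᵢ = 2·1 + 20·3 + 800·4 + 20·2 + 70·2 = 3442.
x* = 2542/912 = 2.79, y* = 3442/912 = 3.77.

(2.79, 3.77)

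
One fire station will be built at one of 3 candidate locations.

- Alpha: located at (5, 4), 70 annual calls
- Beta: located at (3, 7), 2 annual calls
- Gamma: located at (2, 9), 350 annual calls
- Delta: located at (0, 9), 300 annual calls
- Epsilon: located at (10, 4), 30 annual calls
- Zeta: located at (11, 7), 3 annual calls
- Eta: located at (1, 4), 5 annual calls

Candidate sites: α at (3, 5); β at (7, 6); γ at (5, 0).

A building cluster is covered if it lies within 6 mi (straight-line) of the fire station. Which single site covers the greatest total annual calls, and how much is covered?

Coverage radius r = 6 mi; a point is covered iff (Δx)²+(Δy)² ≤ 6² = 36.
  α (3, 5): covers {Alpha, Beta, Gamma, Delta, Eta} → 727
  β (7, 6): covers {Alpha, Beta, Gamma, Epsilon, Zeta} → 455
  γ (5, 0): covers {Alpha, Eta} → 75
Maximum coverage at α: 727 annual calls.

α, covering 727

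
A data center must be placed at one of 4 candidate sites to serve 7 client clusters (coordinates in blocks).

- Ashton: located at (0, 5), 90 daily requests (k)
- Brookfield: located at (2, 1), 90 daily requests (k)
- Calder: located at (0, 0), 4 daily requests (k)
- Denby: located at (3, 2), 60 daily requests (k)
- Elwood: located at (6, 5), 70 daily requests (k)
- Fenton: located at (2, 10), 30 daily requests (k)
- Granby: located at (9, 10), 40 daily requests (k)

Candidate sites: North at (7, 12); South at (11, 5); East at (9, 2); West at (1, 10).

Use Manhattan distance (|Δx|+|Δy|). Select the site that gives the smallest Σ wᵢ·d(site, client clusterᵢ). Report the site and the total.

Total weighted distance at each candidate:
  North (7, 12): total = 4546
  South (11, 5): total = 3934
  East (9, 2): total = 3394
  West (1, 10): total = 3134
Minimum is at West with total 3134 blocks.

West, total 3134 blocks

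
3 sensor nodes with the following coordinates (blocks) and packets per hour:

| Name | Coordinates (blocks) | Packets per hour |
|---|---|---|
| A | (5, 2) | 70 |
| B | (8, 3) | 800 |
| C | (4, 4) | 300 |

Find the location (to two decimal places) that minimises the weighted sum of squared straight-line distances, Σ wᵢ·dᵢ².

(6.79, 3.20)

The minimiser of Σwᵢ‖p−pᵢ‖² is the weighted centroid p* = (Σwᵢpᵢ)/(Σwᵢ).
Σwᵢ = 1170.
Σwᵢxᵢ = 70·5 + 800·8 + 300·4 = 7950.
Σwᵢyᵢ = 70·2 + 800·3 + 300·4 = 3740.
x* = 7950/1170 = 6.79, y* = 3740/1170 = 3.20.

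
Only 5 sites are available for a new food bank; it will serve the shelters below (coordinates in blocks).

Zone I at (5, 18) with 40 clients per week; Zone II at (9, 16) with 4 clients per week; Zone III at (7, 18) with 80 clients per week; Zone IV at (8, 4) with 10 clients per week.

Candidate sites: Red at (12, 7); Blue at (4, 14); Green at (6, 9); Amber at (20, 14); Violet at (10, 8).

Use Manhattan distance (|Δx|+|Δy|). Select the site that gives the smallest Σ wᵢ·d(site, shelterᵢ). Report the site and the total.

Total weighted distance at each candidate:
  Red (12, 7): total = 2118
  Blue (4, 14): total = 928
  Green (6, 9): total = 1310
  Amber (20, 14): total = 2392
  Violet (10, 8): total = 1736
Minimum is at Blue with total 928 blocks.

Blue, total 928 blocks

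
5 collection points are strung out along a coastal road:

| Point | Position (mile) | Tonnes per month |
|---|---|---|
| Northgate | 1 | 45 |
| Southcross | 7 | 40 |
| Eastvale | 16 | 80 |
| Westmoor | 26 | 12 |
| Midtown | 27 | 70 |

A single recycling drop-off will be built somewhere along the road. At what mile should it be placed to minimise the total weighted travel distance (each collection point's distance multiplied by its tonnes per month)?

x = 16

For a sum of weighted absolute distances on a line, the optimum is the weighted median (not the mean). Total weight W = 247; half-weight = 123.5.
Sort by position and accumulate weight:
  mile 1 (Northgate, w=45) → cum 45
  mile 7 (Southcross, w=40) → cum 85
  mile 16 (Eastvale, w=80) → cum 165  ≥ 123.5 → median here
  mile 26 (Westmoor, w=12) → cum 177
  mile 27 (Midtown, w=70) → cum 247
Optimal location: mile 16.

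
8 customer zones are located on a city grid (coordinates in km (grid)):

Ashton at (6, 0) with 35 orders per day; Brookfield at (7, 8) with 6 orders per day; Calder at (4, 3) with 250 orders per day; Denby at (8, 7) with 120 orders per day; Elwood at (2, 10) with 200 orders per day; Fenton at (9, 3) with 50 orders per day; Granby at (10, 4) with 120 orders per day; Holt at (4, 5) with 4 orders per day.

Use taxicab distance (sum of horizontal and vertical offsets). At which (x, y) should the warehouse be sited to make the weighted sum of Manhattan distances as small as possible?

Manhattan distance separates: Σwᵢ(|x−xᵢ|+|y−yᵢ|) = Σwᵢ|x−xᵢ| + Σwᵢ|y−yᵢ|, so x and y are optimised independently as 1-D weighted medians.
Total weight W = 785; half = 392.5.
x-coordinate, sorted with cumulative weight:
  x=2 (Elwood, w=200) cum 200
  x=4 (Calder, w=250) cum 450  ← median
  x=4 (Holt, w=4) cum 454
  x=6 (Ashton, w=35) cum 489
  x=7 (Brookfield, w=6) cum 495
  x=8 (Denby, w=120) cum 615
  x=9 (Fenton, w=50) cum 665
  x=10 (Granby, w=120) cum 785
⇒ x* = 4
y-coordinate, sorted with cumulative weight:
  y=0 (Ashton, w=35) cum 35
  y=3 (Calder, w=250) cum 285
  y=3 (Fenton, w=50) cum 335
  y=4 (Granby, w=120) cum 455  ← median
  y=5 (Holt, w=4) cum 459
  y=7 (Denby, w=120) cum 579
  y=8 (Brookfield, w=6) cum 585
  y=10 (Elwood, w=200) cum 785
⇒ y* = 4

(4, 4)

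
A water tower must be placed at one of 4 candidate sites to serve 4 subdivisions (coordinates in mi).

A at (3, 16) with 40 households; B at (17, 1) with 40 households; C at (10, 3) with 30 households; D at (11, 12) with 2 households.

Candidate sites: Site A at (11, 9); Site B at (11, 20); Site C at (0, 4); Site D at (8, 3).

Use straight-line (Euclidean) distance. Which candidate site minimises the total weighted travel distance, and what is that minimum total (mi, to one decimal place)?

Site D, total 1004.9 mi

Total weighted distance at each candidate:
  Site A (11, 9): total = 1013.7
  Site B (11, 20): total = 1681.6
  Site C (0, 4): total = 1514.0
  Site D (8, 3): total = 1004.9
Minimum is at Site D with total 1004.9 mi.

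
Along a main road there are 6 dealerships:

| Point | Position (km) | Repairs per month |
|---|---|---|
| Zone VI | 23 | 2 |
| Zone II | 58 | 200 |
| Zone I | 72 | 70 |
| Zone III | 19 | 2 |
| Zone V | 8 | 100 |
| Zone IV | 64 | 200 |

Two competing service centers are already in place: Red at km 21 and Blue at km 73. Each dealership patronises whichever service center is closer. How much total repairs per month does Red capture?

104

The indifferent point is the midpoint (21+73)/2 = 47; dealerships left of it (closer to Red at 21) go to Red, those right go to Blue.
  Zone V at 8 (w=100) → Red
  Zone III at 19 (w=2) → Red
  Zone VI at 23 (w=2) → Red
  Zone II at 58 (w=200) → Blue
  Zone IV at 64 (w=200) → Blue
  Zone I at 72 (w=70) → Blue
Red captures 104; Blue captures 470.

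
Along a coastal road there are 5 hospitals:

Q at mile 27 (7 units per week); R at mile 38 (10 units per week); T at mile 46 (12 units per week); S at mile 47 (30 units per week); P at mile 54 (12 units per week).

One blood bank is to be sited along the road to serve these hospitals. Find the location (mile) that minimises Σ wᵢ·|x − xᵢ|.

For a sum of weighted absolute distances on a line, the optimum is the weighted median (not the mean). Total weight W = 71; half-weight = 35.5.
Sort by position and accumulate weight:
  mile 27 (Q, w=7) → cum 7
  mile 38 (R, w=10) → cum 17
  mile 46 (T, w=12) → cum 29
  mile 47 (S, w=30) → cum 59  ≥ 35.5 → median here
  mile 54 (P, w=12) → cum 71
Optimal location: mile 47.

x = 47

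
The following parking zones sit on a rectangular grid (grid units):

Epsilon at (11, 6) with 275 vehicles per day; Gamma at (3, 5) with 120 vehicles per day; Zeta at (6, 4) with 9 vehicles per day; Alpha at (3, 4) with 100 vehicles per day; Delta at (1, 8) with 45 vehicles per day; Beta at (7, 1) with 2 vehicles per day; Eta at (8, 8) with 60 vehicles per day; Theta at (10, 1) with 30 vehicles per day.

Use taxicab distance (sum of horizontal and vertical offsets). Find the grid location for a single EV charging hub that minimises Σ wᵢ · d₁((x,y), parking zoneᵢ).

Manhattan distance separates: Σwᵢ(|x−xᵢ|+|y−yᵢ|) = Σwᵢ|x−xᵢ| + Σwᵢ|y−yᵢ|, so x and y are optimised independently as 1-D weighted medians.
Total weight W = 641; half = 320.5.
x-coordinate, sorted with cumulative weight:
  x=1 (Delta, w=45) cum 45
  x=3 (Gamma, w=120) cum 165
  x=3 (Alpha, w=100) cum 265
  x=6 (Zeta, w=9) cum 274
  x=7 (Beta, w=2) cum 276
  x=8 (Eta, w=60) cum 336  ← median
  x=10 (Theta, w=30) cum 366
  x=11 (Epsilon, w=275) cum 641
⇒ x* = 8
y-coordinate, sorted with cumulative weight:
  y=1 (Beta, w=2) cum 2
  y=1 (Theta, w=30) cum 32
  y=4 (Zeta, w=9) cum 41
  y=4 (Alpha, w=100) cum 141
  y=5 (Gamma, w=120) cum 261
  y=6 (Epsilon, w=275) cum 536  ← median
  y=8 (Delta, w=45) cum 581
  y=8 (Eta, w=60) cum 641
⇒ y* = 6

(8, 6)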